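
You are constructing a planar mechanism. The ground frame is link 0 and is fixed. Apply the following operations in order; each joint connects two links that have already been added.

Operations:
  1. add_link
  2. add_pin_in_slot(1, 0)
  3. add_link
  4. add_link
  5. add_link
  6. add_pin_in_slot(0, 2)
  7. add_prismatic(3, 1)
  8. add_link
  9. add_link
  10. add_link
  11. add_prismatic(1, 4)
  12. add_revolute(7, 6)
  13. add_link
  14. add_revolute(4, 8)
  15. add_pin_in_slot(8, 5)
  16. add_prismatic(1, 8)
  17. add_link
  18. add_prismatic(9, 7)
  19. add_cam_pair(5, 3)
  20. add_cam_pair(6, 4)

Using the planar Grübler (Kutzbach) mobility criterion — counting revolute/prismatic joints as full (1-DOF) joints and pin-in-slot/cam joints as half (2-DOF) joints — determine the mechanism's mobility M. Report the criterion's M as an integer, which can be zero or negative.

M = 10

link 0 = ground. State L|J1|J2 = 1|0|0
+link1  2|0|0
PS(1,0) f=2→J2  2|0|1
+link2  3|0|1
+link3  4|0|1
+link4  5|0|1
PS(0,2) f=2→J2  5|0|2
P(3,1) f=1→J1  5|1|2
+link5  6|1|2
+link6  7|1|2
+link7  8|1|2
P(1,4) f=1→J1  8|2|2
R(7,6) f=1→J1  8|3|2
+link8  9|3|2
R(4,8) f=1→J1  9|4|2
PS(8,5) f=2→J2  9|4|3
P(1,8) f=1→J1  9|5|3
+link9  10|5|3
P(9,7) f=1→J1  10|6|3
C(5,3) f=2→J2  10|6|4
C(6,4) f=2→J2  10|6|5
M = 3(10−1)−2·6−5 = 27−12−5 = 10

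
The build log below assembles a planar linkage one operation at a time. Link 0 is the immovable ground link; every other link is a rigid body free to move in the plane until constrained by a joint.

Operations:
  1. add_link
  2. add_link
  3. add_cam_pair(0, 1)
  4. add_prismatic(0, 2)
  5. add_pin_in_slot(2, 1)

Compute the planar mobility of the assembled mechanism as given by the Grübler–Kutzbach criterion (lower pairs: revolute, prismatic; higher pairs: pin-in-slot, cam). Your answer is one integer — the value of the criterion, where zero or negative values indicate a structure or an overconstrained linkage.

M = 2

L=1 J1=0 J2=0
add link → L=2 J1=0 J2=0
add link → L=3 J1=0 J2=0
C@0,1 dof=2 J2 → L=3 J1=0 J2=1
P@0,2 dof=1 J1 → L=3 J1=1 J2=1
PS@2,1 dof=2 J2 → L=3 J1=1 J2=2
M=3(L−1)−2J1−J2=3·2−2·1−2=2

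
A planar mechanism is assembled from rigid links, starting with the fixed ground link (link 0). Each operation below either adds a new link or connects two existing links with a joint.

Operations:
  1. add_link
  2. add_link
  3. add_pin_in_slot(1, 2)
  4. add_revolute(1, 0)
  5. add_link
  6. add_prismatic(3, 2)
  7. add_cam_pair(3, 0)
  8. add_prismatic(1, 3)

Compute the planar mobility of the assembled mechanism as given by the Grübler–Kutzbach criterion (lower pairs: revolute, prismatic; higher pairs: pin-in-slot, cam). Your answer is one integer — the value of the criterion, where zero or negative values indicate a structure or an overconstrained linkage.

M = 1

L=1 J1=0 J2=0
add link → L=2 J1=0 J2=0
add link → L=3 J1=0 J2=0
PS@1,2 dof=2 J2 → L=3 J1=0 J2=1
R@1,0 dof=1 J1 → L=3 J1=1 J2=1
add link → L=4 J1=1 J2=1
P@3,2 dof=1 J1 → L=4 J1=2 J2=1
C@3,0 dof=2 J2 → L=4 J1=2 J2=2
P@1,3 dof=1 J1 → L=4 J1=3 J2=2
M=3(L−1)−2J1−J2=3·3−2·3−2=1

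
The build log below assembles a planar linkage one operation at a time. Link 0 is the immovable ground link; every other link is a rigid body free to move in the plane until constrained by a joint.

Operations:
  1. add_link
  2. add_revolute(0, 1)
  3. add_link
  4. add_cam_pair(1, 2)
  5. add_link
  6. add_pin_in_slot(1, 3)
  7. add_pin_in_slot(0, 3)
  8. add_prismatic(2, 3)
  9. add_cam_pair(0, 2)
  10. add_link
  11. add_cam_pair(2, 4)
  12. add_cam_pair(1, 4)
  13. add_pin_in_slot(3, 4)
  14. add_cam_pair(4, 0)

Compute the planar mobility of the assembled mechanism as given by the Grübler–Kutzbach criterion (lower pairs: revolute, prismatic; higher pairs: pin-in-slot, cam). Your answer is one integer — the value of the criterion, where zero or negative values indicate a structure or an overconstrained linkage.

M = 0

(L,J1,J2)=(1,0,0); link0 fixed
link1: (2,0,0)
R 0-1 [J1]: (2,1,0)
link2: (3,1,0)
C 1-2 [J2]: (3,1,1)
link3: (4,1,1)
PS 1-3 [J2]: (4,1,2)
PS 0-3 [J2]: (4,1,3)
P 2-3 [J1]: (4,2,3)
C 0-2 [J2]: (4,2,4)
link4: (5,2,4)
C 2-4 [J2]: (5,2,5)
C 1-4 [J2]: (5,2,6)
PS 3-4 [J2]: (5,2,7)
C 4-0 [J2]: (5,2,8)
Grübler: 3·4 − 2·2 − 8 = 0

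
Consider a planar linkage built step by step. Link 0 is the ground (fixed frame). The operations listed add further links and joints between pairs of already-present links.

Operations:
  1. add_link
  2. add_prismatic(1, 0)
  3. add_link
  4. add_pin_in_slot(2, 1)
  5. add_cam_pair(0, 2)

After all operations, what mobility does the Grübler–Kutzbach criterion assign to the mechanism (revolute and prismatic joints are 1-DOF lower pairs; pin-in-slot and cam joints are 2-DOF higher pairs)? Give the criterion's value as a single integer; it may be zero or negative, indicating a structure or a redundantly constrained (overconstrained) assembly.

(L,J1,J2)=(1,0,0); link0 fixed
link1: (2,0,0)
P 1-0 [J1]: (2,1,0)
link2: (3,1,0)
PS 2-1 [J2]: (3,1,1)
C 0-2 [J2]: (3,1,2)
Grübler: 3·2 − 2·1 − 2 = 2

M = 2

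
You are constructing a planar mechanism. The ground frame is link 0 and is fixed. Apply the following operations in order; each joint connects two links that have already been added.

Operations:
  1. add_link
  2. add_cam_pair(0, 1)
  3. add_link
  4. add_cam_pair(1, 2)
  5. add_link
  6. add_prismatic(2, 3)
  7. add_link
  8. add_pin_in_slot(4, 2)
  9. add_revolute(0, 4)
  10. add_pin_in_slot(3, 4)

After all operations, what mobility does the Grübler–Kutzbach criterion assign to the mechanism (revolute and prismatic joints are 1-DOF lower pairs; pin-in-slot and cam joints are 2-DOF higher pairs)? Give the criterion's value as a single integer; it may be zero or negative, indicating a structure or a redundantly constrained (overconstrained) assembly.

ground; <1,0,0>
#1 <2,0,0>
C:0↔1 J2 <2,0,1>
#2 <3,0,1>
C:1↔2 J2 <3,0,2>
#3 <4,0,2>
P:2↔3 J1 <4,1,2>
#4 <5,1,2>
PS:4↔2 J2 <5,1,3>
R:0↔4 J1 <5,2,3>
PS:3↔4 J2 <5,2,4>
3×4 − 2×2 − 1×4 = 4

M = 4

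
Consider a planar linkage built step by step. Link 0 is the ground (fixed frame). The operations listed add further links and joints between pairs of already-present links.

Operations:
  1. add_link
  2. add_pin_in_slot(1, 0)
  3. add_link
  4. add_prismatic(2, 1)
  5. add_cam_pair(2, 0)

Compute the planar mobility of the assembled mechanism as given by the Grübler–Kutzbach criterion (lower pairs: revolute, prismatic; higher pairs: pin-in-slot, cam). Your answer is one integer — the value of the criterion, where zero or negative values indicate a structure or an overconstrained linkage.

M = 2

ground; <1,0,0>
#1 <2,0,0>
PS:1↔0 J2 <2,0,1>
#2 <3,0,1>
P:2↔1 J1 <3,1,1>
C:2↔0 J2 <3,1,2>
3×2 − 2×1 − 1×2 = 2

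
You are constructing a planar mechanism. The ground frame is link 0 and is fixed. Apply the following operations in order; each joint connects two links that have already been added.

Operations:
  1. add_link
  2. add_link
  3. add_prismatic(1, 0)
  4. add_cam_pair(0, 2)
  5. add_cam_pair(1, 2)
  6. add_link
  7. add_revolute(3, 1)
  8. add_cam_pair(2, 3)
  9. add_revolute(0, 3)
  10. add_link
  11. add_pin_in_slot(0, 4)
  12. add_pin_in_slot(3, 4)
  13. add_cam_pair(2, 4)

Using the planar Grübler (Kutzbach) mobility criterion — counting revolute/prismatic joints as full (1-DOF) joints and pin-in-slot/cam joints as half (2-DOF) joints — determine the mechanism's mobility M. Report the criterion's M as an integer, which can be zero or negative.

M = 0

link 0 = ground. State L|J1|J2 = 1|0|0
+link1  2|0|0
+link2  3|0|0
P(1,0) f=1→J1  3|1|0
C(0,2) f=2→J2  3|1|1
C(1,2) f=2→J2  3|1|2
+link3  4|1|2
R(3,1) f=1→J1  4|2|2
C(2,3) f=2→J2  4|2|3
R(0,3) f=1→J1  4|3|3
+link4  5|3|3
PS(0,4) f=2→J2  5|3|4
PS(3,4) f=2→J2  5|3|5
C(2,4) f=2→J2  5|3|6
M = 3(5−1)−2·3−6 = 12−6−6 = 0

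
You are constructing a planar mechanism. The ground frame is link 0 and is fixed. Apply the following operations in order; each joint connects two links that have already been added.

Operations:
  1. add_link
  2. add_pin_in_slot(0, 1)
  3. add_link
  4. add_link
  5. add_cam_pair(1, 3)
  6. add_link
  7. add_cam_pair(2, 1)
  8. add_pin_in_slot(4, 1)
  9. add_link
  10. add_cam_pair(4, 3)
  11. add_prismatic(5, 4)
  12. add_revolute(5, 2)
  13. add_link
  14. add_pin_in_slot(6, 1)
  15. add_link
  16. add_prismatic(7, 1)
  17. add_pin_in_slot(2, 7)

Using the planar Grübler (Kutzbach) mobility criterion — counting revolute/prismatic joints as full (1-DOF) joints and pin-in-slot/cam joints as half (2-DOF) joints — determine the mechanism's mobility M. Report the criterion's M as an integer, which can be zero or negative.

(L,J1,J2)=(1,0,0); link0 fixed
link1: (2,0,0)
PS 0-1 [J2]: (2,0,1)
link2: (3,0,1)
link3: (4,0,1)
C 1-3 [J2]: (4,0,2)
link4: (5,0,2)
C 2-1 [J2]: (5,0,3)
PS 4-1 [J2]: (5,0,4)
link5: (6,0,4)
C 4-3 [J2]: (6,0,5)
P 5-4 [J1]: (6,1,5)
R 5-2 [J1]: (6,2,5)
link6: (7,2,5)
PS 6-1 [J2]: (7,2,6)
link7: (8,2,6)
P 7-1 [J1]: (8,3,6)
PS 2-7 [J2]: (8,3,7)
Grübler: 3·7 − 2·3 − 7 = 8

M = 8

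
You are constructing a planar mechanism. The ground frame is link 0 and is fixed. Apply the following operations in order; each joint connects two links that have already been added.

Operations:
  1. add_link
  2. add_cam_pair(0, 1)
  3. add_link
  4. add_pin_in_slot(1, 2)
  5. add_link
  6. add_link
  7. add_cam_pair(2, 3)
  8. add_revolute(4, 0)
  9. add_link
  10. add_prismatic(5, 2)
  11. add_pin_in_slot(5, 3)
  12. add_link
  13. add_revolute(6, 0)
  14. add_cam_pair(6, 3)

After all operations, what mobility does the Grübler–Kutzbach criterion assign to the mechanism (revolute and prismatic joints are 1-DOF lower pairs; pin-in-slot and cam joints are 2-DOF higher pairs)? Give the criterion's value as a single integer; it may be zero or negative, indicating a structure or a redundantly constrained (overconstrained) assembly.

M = 7

link 0 = ground. State L|J1|J2 = 1|0|0
+link1  2|0|0
C(0,1) f=2→J2  2|0|1
+link2  3|0|1
PS(1,2) f=2→J2  3|0|2
+link3  4|0|2
+link4  5|0|2
C(2,3) f=2→J2  5|0|3
R(4,0) f=1→J1  5|1|3
+link5  6|1|3
P(5,2) f=1→J1  6|2|3
PS(5,3) f=2→J2  6|2|4
+link6  7|2|4
R(6,0) f=1→J1  7|3|4
C(6,3) f=2→J2  7|3|5
M = 3(7−1)−2·3−5 = 18−6−5 = 7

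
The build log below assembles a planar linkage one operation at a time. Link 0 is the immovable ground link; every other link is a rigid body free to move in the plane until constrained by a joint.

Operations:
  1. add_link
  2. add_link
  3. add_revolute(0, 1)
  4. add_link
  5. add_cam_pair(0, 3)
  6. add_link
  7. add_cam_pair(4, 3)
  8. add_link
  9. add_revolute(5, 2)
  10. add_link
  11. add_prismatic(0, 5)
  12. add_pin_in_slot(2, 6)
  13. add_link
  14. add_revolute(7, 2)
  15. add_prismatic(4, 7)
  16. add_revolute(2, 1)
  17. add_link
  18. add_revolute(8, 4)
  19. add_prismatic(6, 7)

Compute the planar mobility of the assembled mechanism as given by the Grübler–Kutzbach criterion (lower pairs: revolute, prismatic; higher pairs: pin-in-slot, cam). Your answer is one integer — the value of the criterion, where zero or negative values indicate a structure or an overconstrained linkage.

M = 5

L=1 J1=0 J2=0
add link → L=2 J1=0 J2=0
add link → L=3 J1=0 J2=0
R@0,1 dof=1 J1 → L=3 J1=1 J2=0
add link → L=4 J1=1 J2=0
C@0,3 dof=2 J2 → L=4 J1=1 J2=1
add link → L=5 J1=1 J2=1
C@4,3 dof=2 J2 → L=5 J1=1 J2=2
add link → L=6 J1=1 J2=2
R@5,2 dof=1 J1 → L=6 J1=2 J2=2
add link → L=7 J1=2 J2=2
P@0,5 dof=1 J1 → L=7 J1=3 J2=2
PS@2,6 dof=2 J2 → L=7 J1=3 J2=3
add link → L=8 J1=3 J2=3
R@7,2 dof=1 J1 → L=8 J1=4 J2=3
P@4,7 dof=1 J1 → L=8 J1=5 J2=3
R@2,1 dof=1 J1 → L=8 J1=6 J2=3
add link → L=9 J1=6 J2=3
R@8,4 dof=1 J1 → L=9 J1=7 J2=3
P@6,7 dof=1 J1 → L=9 J1=8 J2=3
M=3(L−1)−2J1−J2=3·8−2·8−3=5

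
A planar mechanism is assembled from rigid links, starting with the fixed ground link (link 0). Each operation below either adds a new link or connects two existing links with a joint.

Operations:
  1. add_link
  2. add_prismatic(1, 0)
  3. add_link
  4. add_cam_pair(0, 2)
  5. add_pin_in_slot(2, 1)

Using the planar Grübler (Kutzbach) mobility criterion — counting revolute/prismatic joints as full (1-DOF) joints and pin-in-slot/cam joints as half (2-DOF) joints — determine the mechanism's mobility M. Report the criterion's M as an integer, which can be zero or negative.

M = 2

link 0 = ground. State L|J1|J2 = 1|0|0
+link1  2|0|0
P(1,0) f=1→J1  2|1|0
+link2  3|1|0
C(0,2) f=2→J2  3|1|1
PS(2,1) f=2→J2  3|1|2
M = 3(3−1)−2·1−2 = 6−2−2 = 2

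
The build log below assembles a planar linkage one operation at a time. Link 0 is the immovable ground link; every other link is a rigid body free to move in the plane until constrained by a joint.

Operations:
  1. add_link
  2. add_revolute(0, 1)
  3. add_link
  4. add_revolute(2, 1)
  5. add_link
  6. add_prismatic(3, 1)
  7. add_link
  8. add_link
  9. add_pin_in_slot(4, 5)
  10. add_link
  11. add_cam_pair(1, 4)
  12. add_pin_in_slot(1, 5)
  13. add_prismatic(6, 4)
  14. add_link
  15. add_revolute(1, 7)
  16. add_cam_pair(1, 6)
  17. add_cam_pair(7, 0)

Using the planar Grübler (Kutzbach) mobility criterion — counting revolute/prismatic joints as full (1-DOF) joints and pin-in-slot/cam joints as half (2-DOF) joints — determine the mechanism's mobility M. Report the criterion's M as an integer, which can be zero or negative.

L=1 J1=0 J2=0
add link → L=2 J1=0 J2=0
R@0,1 dof=1 J1 → L=2 J1=1 J2=0
add link → L=3 J1=1 J2=0
R@2,1 dof=1 J1 → L=3 J1=2 J2=0
add link → L=4 J1=2 J2=0
P@3,1 dof=1 J1 → L=4 J1=3 J2=0
add link → L=5 J1=3 J2=0
add link → L=6 J1=3 J2=0
PS@4,5 dof=2 J2 → L=6 J1=3 J2=1
add link → L=7 J1=3 J2=1
C@1,4 dof=2 J2 → L=7 J1=3 J2=2
PS@1,5 dof=2 J2 → L=7 J1=3 J2=3
P@6,4 dof=1 J1 → L=7 J1=4 J2=3
add link → L=8 J1=4 J2=3
R@1,7 dof=1 J1 → L=8 J1=5 J2=3
C@1,6 dof=2 J2 → L=8 J1=5 J2=4
C@7,0 dof=2 J2 → L=8 J1=5 J2=5
M=3(L−1)−2J1−J2=3·7−2·5−5=6

M = 6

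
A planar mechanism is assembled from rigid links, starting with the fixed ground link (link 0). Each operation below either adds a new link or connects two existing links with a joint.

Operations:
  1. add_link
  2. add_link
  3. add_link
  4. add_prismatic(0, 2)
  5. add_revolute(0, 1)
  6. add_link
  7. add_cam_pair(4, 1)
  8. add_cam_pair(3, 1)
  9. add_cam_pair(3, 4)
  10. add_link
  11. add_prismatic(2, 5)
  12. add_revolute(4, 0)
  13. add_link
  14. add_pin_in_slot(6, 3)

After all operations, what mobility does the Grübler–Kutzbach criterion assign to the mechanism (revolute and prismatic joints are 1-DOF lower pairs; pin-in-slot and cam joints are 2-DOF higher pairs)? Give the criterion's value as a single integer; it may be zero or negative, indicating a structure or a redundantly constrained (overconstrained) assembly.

M = 6

ground; <1,0,0>
#1 <2,0,0>
#2 <3,0,0>
#3 <4,0,0>
P:0↔2 J1 <4,1,0>
R:0↔1 J1 <4,2,0>
#4 <5,2,0>
C:4↔1 J2 <5,2,1>
C:3↔1 J2 <5,2,2>
C:3↔4 J2 <5,2,3>
#5 <6,2,3>
P:2↔5 J1 <6,3,3>
R:4↔0 J1 <6,4,3>
#6 <7,4,3>
PS:6↔3 J2 <7,4,4>
3×6 − 2×4 − 1×4 = 6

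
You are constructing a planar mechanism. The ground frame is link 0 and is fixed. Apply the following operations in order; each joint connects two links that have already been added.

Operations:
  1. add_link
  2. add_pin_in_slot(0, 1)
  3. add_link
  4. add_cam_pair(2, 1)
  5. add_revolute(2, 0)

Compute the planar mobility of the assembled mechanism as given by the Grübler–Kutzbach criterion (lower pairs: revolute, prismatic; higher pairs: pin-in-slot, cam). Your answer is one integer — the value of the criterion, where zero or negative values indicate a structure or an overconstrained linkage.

M = 2

L=1 J1=0 J2=0
add link → L=2 J1=0 J2=0
PS@0,1 dof=2 J2 → L=2 J1=0 J2=1
add link → L=3 J1=0 J2=1
C@2,1 dof=2 J2 → L=3 J1=0 J2=2
R@2,0 dof=1 J1 → L=3 J1=1 J2=2
M=3(L−1)−2J1−J2=3·2−2·1−2=2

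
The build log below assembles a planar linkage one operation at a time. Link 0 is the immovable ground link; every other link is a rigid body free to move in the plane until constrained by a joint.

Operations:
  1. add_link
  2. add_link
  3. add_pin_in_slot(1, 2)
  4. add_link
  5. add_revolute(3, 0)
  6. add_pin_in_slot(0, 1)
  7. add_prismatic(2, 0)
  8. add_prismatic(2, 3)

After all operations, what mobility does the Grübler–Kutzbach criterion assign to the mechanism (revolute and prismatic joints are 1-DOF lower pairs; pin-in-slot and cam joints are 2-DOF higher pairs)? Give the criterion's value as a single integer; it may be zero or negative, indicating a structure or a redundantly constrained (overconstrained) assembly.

L=1 J1=0 J2=0
add link → L=2 J1=0 J2=0
add link → L=3 J1=0 J2=0
PS@1,2 dof=2 J2 → L=3 J1=0 J2=1
add link → L=4 J1=0 J2=1
R@3,0 dof=1 J1 → L=4 J1=1 J2=1
PS@0,1 dof=2 J2 → L=4 J1=1 J2=2
P@2,0 dof=1 J1 → L=4 J1=2 J2=2
P@2,3 dof=1 J1 → L=4 J1=3 J2=2
M=3(L−1)−2J1−J2=3·3−2·3−2=1

M = 1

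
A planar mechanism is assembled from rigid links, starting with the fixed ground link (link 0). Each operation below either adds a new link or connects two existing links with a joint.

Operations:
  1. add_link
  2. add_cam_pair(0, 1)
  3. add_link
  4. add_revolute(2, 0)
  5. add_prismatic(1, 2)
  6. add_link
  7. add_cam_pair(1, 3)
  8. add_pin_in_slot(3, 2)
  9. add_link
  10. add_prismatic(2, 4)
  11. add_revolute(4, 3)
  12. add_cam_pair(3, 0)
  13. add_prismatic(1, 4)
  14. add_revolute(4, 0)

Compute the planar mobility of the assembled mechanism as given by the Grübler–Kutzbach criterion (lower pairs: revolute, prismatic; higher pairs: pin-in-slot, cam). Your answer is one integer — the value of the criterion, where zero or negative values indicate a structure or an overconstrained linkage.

(L,J1,J2)=(1,0,0); link0 fixed
link1: (2,0,0)
C 0-1 [J2]: (2,0,1)
link2: (3,0,1)
R 2-0 [J1]: (3,1,1)
P 1-2 [J1]: (3,2,1)
link3: (4,2,1)
C 1-3 [J2]: (4,2,2)
PS 3-2 [J2]: (4,2,3)
link4: (5,2,3)
P 2-4 [J1]: (5,3,3)
R 4-3 [J1]: (5,4,3)
C 3-0 [J2]: (5,4,4)
P 1-4 [J1]: (5,5,4)
R 4-0 [J1]: (5,6,4)
Grübler: 3·4 − 2·6 − 4 = -4

M = -4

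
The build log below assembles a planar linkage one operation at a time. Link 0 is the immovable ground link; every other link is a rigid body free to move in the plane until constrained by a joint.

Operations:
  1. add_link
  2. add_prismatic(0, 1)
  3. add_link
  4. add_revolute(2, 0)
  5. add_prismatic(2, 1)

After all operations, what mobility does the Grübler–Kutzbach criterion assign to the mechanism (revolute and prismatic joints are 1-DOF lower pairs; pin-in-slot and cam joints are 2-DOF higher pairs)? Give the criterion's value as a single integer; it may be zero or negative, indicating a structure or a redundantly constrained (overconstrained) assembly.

M = 0

L=1 J1=0 J2=0
add link → L=2 J1=0 J2=0
P@0,1 dof=1 J1 → L=2 J1=1 J2=0
add link → L=3 J1=1 J2=0
R@2,0 dof=1 J1 → L=3 J1=2 J2=0
P@2,1 dof=1 J1 → L=3 J1=3 J2=0
M=3(L−1)−2J1−J2=3·2−2·3−0=0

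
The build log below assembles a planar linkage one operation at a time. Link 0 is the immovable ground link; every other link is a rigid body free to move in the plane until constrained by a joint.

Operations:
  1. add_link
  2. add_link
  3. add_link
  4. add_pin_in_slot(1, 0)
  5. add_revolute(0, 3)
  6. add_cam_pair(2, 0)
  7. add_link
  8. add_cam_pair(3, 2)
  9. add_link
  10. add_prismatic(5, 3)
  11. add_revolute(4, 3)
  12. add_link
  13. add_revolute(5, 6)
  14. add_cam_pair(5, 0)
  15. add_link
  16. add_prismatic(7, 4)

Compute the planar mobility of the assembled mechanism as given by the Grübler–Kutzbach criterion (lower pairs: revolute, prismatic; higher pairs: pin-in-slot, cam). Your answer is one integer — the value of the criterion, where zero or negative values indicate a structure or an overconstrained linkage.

L=1 J1=0 J2=0
add link → L=2 J1=0 J2=0
add link → L=3 J1=0 J2=0
add link → L=4 J1=0 J2=0
PS@1,0 dof=2 J2 → L=4 J1=0 J2=1
R@0,3 dof=1 J1 → L=4 J1=1 J2=1
C@2,0 dof=2 J2 → L=4 J1=1 J2=2
add link → L=5 J1=1 J2=2
C@3,2 dof=2 J2 → L=5 J1=1 J2=3
add link → L=6 J1=1 J2=3
P@5,3 dof=1 J1 → L=6 J1=2 J2=3
R@4,3 dof=1 J1 → L=6 J1=3 J2=3
add link → L=7 J1=3 J2=3
R@5,6 dof=1 J1 → L=7 J1=4 J2=3
C@5,0 dof=2 J2 → L=7 J1=4 J2=4
add link → L=8 J1=4 J2=4
P@7,4 dof=1 J1 → L=8 J1=5 J2=4
M=3(L−1)−2J1−J2=3·7−2·5−4=7

M = 7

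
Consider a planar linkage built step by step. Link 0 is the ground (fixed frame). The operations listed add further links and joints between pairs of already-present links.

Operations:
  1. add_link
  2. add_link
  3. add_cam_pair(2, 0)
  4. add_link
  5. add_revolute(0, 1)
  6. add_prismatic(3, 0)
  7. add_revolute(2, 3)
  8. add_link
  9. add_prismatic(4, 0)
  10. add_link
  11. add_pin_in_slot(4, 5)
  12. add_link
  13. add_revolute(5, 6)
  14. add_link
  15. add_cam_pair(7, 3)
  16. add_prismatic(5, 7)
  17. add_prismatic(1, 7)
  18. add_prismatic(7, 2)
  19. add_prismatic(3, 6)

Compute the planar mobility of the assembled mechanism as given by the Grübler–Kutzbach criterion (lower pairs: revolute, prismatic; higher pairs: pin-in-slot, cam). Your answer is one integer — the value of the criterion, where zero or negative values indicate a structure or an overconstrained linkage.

M = 0

[1;0;0] (link 0 is ground)
L+ [2;0;0]
L+ [3;0;0]
C(2,0)∈J2 [3;0;1]
L+ [4;0;1]
R(0,1)∈J1 [4;1;1]
P(3,0)∈J1 [4;2;1]
R(2,3)∈J1 [4;3;1]
L+ [5;3;1]
P(4,0)∈J1 [5;4;1]
L+ [6;4;1]
PS(4,5)∈J2 [6;4;2]
L+ [7;4;2]
R(5,6)∈J1 [7;5;2]
L+ [8;5;2]
C(7,3)∈J2 [8;5;3]
P(5,7)∈J1 [8;6;3]
P(1,7)∈J1 [8;7;3]
P(7,2)∈J1 [8;8;3]
P(3,6)∈J1 [8;9;3]
mobility = 21 − 18 − 3 = 0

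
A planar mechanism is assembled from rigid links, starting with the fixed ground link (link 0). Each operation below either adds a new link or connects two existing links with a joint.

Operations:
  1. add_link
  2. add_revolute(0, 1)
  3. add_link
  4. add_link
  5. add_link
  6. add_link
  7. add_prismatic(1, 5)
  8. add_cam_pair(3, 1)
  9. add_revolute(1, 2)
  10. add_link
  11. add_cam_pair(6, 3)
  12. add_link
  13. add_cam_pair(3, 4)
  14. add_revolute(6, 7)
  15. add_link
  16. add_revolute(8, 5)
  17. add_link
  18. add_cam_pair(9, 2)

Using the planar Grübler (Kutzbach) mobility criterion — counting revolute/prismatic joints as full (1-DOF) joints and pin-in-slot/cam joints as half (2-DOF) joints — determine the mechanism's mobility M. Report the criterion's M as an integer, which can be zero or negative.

M = 13

link 0 = ground. State L|J1|J2 = 1|0|0
+link1  2|0|0
R(0,1) f=1→J1  2|1|0
+link2  3|1|0
+link3  4|1|0
+link4  5|1|0
+link5  6|1|0
P(1,5) f=1→J1  6|2|0
C(3,1) f=2→J2  6|2|1
R(1,2) f=1→J1  6|3|1
+link6  7|3|1
C(6,3) f=2→J2  7|3|2
+link7  8|3|2
C(3,4) f=2→J2  8|3|3
R(6,7) f=1→J1  8|4|3
+link8  9|4|3
R(8,5) f=1→J1  9|5|3
+link9  10|5|3
C(9,2) f=2→J2  10|5|4
M = 3(10−1)−2·5−4 = 27−10−4 = 13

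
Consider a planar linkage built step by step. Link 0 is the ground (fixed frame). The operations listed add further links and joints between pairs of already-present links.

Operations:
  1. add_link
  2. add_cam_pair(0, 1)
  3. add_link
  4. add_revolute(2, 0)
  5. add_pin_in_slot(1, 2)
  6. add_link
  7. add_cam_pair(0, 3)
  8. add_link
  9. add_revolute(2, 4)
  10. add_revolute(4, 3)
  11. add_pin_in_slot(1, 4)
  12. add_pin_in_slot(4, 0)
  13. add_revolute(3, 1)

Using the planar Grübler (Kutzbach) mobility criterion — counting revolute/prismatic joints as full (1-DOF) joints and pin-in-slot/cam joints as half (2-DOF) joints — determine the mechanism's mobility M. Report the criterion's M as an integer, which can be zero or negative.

M = -1

link 0 = ground. State L|J1|J2 = 1|0|0
+link1  2|0|0
C(0,1) f=2→J2  2|0|1
+link2  3|0|1
R(2,0) f=1→J1  3|1|1
PS(1,2) f=2→J2  3|1|2
+link3  4|1|2
C(0,3) f=2→J2  4|1|3
+link4  5|1|3
R(2,4) f=1→J1  5|2|3
R(4,3) f=1→J1  5|3|3
PS(1,4) f=2→J2  5|3|4
PS(4,0) f=2→J2  5|3|5
R(3,1) f=1→J1  5|4|5
M = 3(5−1)−2·4−5 = 12−8−5 = -1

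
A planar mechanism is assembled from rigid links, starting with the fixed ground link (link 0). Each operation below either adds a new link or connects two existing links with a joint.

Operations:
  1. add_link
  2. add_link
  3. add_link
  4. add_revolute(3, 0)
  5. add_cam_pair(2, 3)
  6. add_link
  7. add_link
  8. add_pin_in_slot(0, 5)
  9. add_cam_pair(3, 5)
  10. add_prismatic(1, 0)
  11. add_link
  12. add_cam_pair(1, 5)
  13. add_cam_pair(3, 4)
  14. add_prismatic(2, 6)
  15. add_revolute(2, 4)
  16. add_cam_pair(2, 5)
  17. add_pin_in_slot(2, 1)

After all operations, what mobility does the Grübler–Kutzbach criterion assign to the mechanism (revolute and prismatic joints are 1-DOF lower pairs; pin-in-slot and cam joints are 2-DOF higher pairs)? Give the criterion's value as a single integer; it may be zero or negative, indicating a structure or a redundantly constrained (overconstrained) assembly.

M = 3

L=1 J1=0 J2=0
add link → L=2 J1=0 J2=0
add link → L=3 J1=0 J2=0
add link → L=4 J1=0 J2=0
R@3,0 dof=1 J1 → L=4 J1=1 J2=0
C@2,3 dof=2 J2 → L=4 J1=1 J2=1
add link → L=5 J1=1 J2=1
add link → L=6 J1=1 J2=1
PS@0,5 dof=2 J2 → L=6 J1=1 J2=2
C@3,5 dof=2 J2 → L=6 J1=1 J2=3
P@1,0 dof=1 J1 → L=6 J1=2 J2=3
add link → L=7 J1=2 J2=3
C@1,5 dof=2 J2 → L=7 J1=2 J2=4
C@3,4 dof=2 J2 → L=7 J1=2 J2=5
P@2,6 dof=1 J1 → L=7 J1=3 J2=5
R@2,4 dof=1 J1 → L=7 J1=4 J2=5
C@2,5 dof=2 J2 → L=7 J1=4 J2=6
PS@2,1 dof=2 J2 → L=7 J1=4 J2=7
M=3(L−1)−2J1−J2=3·6−2·4−7=3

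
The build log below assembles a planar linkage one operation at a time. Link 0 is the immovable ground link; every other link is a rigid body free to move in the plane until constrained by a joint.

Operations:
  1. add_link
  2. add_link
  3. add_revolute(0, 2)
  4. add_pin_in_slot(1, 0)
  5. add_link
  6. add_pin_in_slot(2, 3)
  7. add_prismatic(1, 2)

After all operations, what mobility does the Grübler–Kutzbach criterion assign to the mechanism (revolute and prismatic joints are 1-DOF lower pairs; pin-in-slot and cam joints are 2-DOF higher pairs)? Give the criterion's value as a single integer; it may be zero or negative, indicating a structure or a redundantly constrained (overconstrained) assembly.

ground; <1,0,0>
#1 <2,0,0>
#2 <3,0,0>
R:0↔2 J1 <3,1,0>
PS:1↔0 J2 <3,1,1>
#3 <4,1,1>
PS:2↔3 J2 <4,1,2>
P:1↔2 J1 <4,2,2>
3×3 − 2×2 − 1×2 = 3

M = 3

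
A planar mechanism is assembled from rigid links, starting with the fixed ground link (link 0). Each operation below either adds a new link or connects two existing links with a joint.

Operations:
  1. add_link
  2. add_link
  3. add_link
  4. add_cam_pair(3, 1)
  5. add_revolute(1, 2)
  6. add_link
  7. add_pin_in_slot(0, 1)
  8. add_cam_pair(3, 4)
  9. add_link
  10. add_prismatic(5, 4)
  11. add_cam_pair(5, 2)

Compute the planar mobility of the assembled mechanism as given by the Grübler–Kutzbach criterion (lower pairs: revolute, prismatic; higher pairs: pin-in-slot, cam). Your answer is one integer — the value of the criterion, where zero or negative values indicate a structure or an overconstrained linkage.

ground; <1,0,0>
#1 <2,0,0>
#2 <3,0,0>
#3 <4,0,0>
C:3↔1 J2 <4,0,1>
R:1↔2 J1 <4,1,1>
#4 <5,1,1>
PS:0↔1 J2 <5,1,2>
C:3↔4 J2 <5,1,3>
#5 <6,1,3>
P:5↔4 J1 <6,2,3>
C:5↔2 J2 <6,2,4>
3×5 − 2×2 − 1×4 = 7

M = 7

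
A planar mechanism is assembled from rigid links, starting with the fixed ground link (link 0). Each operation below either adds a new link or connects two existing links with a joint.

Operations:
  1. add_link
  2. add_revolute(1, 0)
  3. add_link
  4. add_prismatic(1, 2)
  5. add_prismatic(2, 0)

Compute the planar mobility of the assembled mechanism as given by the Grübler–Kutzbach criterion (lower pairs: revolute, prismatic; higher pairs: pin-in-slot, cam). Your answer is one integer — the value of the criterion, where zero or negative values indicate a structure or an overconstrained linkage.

[1;0;0] (link 0 is ground)
L+ [2;0;0]
R(1,0)∈J1 [2;1;0]
L+ [3;1;0]
P(1,2)∈J1 [3;2;0]
P(2,0)∈J1 [3;3;0]
mobility = 6 − 6 − 0 = 0

M = 0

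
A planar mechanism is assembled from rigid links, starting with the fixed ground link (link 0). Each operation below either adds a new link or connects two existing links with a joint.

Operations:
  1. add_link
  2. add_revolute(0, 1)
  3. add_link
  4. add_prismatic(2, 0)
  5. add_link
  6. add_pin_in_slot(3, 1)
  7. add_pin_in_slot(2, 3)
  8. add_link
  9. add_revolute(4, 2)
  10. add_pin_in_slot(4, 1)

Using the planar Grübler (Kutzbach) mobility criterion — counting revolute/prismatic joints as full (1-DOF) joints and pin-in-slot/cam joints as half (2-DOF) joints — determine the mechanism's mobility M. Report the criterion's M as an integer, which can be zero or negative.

M = 3

link 0 = ground. State L|J1|J2 = 1|0|0
+link1  2|0|0
R(0,1) f=1→J1  2|1|0
+link2  3|1|0
P(2,0) f=1→J1  3|2|0
+link3  4|2|0
PS(3,1) f=2→J2  4|2|1
PS(2,3) f=2→J2  4|2|2
+link4  5|2|2
R(4,2) f=1→J1  5|3|2
PS(4,1) f=2→J2  5|3|3
M = 3(5−1)−2·3−3 = 12−6−3 = 3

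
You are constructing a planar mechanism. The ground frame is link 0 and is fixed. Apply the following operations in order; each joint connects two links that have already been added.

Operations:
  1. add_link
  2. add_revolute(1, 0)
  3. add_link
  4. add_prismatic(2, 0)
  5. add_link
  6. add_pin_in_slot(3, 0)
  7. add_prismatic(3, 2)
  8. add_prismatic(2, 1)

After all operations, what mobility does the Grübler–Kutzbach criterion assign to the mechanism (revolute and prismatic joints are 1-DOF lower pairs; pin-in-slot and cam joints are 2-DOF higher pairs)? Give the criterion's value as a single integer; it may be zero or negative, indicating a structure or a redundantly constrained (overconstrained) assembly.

L=1 J1=0 J2=0
add link → L=2 J1=0 J2=0
R@1,0 dof=1 J1 → L=2 J1=1 J2=0
add link → L=3 J1=1 J2=0
P@2,0 dof=1 J1 → L=3 J1=2 J2=0
add link → L=4 J1=2 J2=0
PS@3,0 dof=2 J2 → L=4 J1=2 J2=1
P@3,2 dof=1 J1 → L=4 J1=3 J2=1
P@2,1 dof=1 J1 → L=4 J1=4 J2=1
M=3(L−1)−2J1−J2=3·3−2·4−1=0

M = 0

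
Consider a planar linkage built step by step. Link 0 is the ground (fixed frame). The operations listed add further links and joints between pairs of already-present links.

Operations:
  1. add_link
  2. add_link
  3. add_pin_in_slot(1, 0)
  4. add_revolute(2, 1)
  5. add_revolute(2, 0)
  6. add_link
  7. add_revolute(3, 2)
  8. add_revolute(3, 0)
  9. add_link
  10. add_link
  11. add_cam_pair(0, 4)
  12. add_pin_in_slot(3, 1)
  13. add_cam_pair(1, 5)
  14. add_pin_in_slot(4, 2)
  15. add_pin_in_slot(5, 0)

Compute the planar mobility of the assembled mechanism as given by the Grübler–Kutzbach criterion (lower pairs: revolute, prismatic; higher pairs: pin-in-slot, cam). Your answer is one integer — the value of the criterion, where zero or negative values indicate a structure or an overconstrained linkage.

[1;0;0] (link 0 is ground)
L+ [2;0;0]
L+ [3;0;0]
PS(1,0)∈J2 [3;0;1]
R(2,1)∈J1 [3;1;1]
R(2,0)∈J1 [3;2;1]
L+ [4;2;1]
R(3,2)∈J1 [4;3;1]
R(3,0)∈J1 [4;4;1]
L+ [5;4;1]
L+ [6;4;1]
C(0,4)∈J2 [6;4;2]
PS(3,1)∈J2 [6;4;3]
C(1,5)∈J2 [6;4;4]
PS(4,2)∈J2 [6;4;5]
PS(5,0)∈J2 [6;4;6]
mobility = 15 − 8 − 6 = 1

M = 1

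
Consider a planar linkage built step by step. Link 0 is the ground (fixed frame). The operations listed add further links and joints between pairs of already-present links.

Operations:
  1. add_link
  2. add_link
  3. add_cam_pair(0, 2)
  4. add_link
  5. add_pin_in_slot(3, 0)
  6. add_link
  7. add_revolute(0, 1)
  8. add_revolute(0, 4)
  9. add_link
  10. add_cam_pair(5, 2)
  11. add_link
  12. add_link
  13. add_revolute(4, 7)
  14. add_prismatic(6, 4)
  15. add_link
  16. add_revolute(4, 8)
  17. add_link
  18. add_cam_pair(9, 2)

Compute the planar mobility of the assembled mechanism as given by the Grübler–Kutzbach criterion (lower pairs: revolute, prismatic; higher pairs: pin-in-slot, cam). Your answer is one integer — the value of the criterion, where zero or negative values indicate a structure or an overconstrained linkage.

[1;0;0] (link 0 is ground)
L+ [2;0;0]
L+ [3;0;0]
C(0,2)∈J2 [3;0;1]
L+ [4;0;1]
PS(3,0)∈J2 [4;0;2]
L+ [5;0;2]
R(0,1)∈J1 [5;1;2]
R(0,4)∈J1 [5;2;2]
L+ [6;2;2]
C(5,2)∈J2 [6;2;3]
L+ [7;2;3]
L+ [8;2;3]
R(4,7)∈J1 [8;3;3]
P(6,4)∈J1 [8;4;3]
L+ [9;4;3]
R(4,8)∈J1 [9;5;3]
L+ [10;5;3]
C(9,2)∈J2 [10;5;4]
mobility = 27 − 10 − 4 = 13

M = 13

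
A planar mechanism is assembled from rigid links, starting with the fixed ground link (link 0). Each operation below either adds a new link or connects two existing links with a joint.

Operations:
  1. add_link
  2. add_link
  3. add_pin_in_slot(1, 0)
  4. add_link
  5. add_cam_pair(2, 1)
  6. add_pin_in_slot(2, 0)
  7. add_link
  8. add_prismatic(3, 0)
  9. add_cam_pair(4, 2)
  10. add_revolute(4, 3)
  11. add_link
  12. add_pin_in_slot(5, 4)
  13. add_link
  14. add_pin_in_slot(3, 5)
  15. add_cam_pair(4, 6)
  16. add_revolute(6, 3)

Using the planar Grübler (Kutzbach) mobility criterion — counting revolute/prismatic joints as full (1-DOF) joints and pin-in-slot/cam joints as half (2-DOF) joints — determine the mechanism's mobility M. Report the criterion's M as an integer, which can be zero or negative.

M = 5

L=1 J1=0 J2=0
add link → L=2 J1=0 J2=0
add link → L=3 J1=0 J2=0
PS@1,0 dof=2 J2 → L=3 J1=0 J2=1
add link → L=4 J1=0 J2=1
C@2,1 dof=2 J2 → L=4 J1=0 J2=2
PS@2,0 dof=2 J2 → L=4 J1=0 J2=3
add link → L=5 J1=0 J2=3
P@3,0 dof=1 J1 → L=5 J1=1 J2=3
C@4,2 dof=2 J2 → L=5 J1=1 J2=4
R@4,3 dof=1 J1 → L=5 J1=2 J2=4
add link → L=6 J1=2 J2=4
PS@5,4 dof=2 J2 → L=6 J1=2 J2=5
add link → L=7 J1=2 J2=5
PS@3,5 dof=2 J2 → L=7 J1=2 J2=6
C@4,6 dof=2 J2 → L=7 J1=2 J2=7
R@6,3 dof=1 J1 → L=7 J1=3 J2=7
M=3(L−1)−2J1−J2=3·6−2·3−7=5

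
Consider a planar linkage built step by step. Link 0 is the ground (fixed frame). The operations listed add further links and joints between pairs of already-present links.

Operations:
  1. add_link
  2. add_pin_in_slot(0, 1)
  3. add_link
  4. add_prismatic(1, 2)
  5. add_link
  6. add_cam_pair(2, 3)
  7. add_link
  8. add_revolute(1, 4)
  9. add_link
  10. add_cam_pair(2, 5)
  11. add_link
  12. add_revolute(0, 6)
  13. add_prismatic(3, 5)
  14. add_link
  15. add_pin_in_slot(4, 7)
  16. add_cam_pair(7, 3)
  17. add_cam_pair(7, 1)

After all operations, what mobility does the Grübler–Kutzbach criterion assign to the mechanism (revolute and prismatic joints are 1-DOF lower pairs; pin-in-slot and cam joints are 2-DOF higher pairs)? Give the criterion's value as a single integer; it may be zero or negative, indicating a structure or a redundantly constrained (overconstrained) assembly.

M = 7

[1;0;0] (link 0 is ground)
L+ [2;0;0]
PS(0,1)∈J2 [2;0;1]
L+ [3;0;1]
P(1,2)∈J1 [3;1;1]
L+ [4;1;1]
C(2,3)∈J2 [4;1;2]
L+ [5;1;2]
R(1,4)∈J1 [5;2;2]
L+ [6;2;2]
C(2,5)∈J2 [6;2;3]
L+ [7;2;3]
R(0,6)∈J1 [7;3;3]
P(3,5)∈J1 [7;4;3]
L+ [8;4;3]
PS(4,7)∈J2 [8;4;4]
C(7,3)∈J2 [8;4;5]
C(7,1)∈J2 [8;4;6]
mobility = 21 − 8 − 6 = 7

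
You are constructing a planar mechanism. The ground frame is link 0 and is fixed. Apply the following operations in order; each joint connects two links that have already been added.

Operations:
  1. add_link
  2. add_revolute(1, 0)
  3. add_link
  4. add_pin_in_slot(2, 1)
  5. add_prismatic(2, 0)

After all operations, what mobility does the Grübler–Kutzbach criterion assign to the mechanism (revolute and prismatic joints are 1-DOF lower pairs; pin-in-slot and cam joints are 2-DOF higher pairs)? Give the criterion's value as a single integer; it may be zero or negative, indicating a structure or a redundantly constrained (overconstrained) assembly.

M = 1

(L,J1,J2)=(1,0,0); link0 fixed
link1: (2,0,0)
R 1-0 [J1]: (2,1,0)
link2: (3,1,0)
PS 2-1 [J2]: (3,1,1)
P 2-0 [J1]: (3,2,1)
Grübler: 3·2 − 2·2 − 1 = 1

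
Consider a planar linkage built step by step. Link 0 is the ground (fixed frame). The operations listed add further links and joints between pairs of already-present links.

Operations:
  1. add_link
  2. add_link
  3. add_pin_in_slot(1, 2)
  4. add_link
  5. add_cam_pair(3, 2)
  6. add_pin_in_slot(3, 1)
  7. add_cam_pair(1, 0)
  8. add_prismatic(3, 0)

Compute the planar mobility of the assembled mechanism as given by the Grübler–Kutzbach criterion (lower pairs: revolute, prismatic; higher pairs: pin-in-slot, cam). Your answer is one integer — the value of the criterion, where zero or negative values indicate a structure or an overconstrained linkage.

link 0 = ground. State L|J1|J2 = 1|0|0
+link1  2|0|0
+link2  3|0|0
PS(1,2) f=2→J2  3|0|1
+link3  4|0|1
C(3,2) f=2→J2  4|0|2
PS(3,1) f=2→J2  4|0|3
C(1,0) f=2→J2  4|0|4
P(3,0) f=1→J1  4|1|4
M = 3(4−1)−2·1−4 = 9−2−4 = 3

M = 3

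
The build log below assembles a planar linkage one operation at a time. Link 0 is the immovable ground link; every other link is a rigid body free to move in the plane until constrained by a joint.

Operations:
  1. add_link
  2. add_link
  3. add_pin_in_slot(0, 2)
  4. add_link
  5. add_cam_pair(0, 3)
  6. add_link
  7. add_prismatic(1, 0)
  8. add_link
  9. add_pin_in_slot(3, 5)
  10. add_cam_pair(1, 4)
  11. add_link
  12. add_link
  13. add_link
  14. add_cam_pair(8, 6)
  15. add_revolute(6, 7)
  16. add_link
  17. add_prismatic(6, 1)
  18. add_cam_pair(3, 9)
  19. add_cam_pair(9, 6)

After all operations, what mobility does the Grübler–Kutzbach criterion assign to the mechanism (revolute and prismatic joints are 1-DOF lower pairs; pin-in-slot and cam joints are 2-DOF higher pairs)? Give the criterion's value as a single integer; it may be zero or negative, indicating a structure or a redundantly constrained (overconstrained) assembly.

ground; <1,0,0>
#1 <2,0,0>
#2 <3,0,0>
PS:0↔2 J2 <3,0,1>
#3 <4,0,1>
C:0↔3 J2 <4,0,2>
#4 <5,0,2>
P:1↔0 J1 <5,1,2>
#5 <6,1,2>
PS:3↔5 J2 <6,1,3>
C:1↔4 J2 <6,1,4>
#6 <7,1,4>
#7 <8,1,4>
#8 <9,1,4>
C:8↔6 J2 <9,1,5>
R:6↔7 J1 <9,2,5>
#9 <10,2,5>
P:6↔1 J1 <10,3,5>
C:3↔9 J2 <10,3,6>
C:9↔6 J2 <10,3,7>
3×9 − 2×3 − 1×7 = 14

M = 14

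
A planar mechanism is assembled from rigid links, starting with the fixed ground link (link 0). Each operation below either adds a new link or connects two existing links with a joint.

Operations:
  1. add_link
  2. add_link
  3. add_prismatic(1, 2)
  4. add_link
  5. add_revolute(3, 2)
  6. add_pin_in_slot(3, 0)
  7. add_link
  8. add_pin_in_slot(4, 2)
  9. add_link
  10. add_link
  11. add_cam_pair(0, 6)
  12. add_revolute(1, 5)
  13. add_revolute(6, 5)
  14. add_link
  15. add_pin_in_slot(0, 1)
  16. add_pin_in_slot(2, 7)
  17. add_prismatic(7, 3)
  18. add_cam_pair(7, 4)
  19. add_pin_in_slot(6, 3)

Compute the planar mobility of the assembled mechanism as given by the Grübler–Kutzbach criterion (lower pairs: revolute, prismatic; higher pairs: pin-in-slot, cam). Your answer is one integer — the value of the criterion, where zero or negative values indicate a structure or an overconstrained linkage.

M = 4

(L,J1,J2)=(1,0,0); link0 fixed
link1: (2,0,0)
link2: (3,0,0)
P 1-2 [J1]: (3,1,0)
link3: (4,1,0)
R 3-2 [J1]: (4,2,0)
PS 3-0 [J2]: (4,2,1)
link4: (5,2,1)
PS 4-2 [J2]: (5,2,2)
link5: (6,2,2)
link6: (7,2,2)
C 0-6 [J2]: (7,2,3)
R 1-5 [J1]: (7,3,3)
R 6-5 [J1]: (7,4,3)
link7: (8,4,3)
PS 0-1 [J2]: (8,4,4)
PS 2-7 [J2]: (8,4,5)
P 7-3 [J1]: (8,5,5)
C 7-4 [J2]: (8,5,6)
PS 6-3 [J2]: (8,5,7)
Grübler: 3·7 − 2·5 − 7 = 4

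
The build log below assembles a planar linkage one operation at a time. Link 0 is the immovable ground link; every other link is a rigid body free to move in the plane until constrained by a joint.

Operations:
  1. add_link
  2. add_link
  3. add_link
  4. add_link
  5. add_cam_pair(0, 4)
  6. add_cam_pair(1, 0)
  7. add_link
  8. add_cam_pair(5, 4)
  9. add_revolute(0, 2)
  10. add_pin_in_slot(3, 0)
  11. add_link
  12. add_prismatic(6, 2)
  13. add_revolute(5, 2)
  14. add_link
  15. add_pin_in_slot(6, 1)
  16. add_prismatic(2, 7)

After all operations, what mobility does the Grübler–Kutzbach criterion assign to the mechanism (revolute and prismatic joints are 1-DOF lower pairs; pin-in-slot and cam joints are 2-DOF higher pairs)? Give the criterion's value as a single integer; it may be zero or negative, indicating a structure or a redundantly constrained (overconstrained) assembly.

link 0 = ground. State L|J1|J2 = 1|0|0
+link1  2|0|0
+link2  3|0|0
+link3  4|0|0
+link4  5|0|0
C(0,4) f=2→J2  5|0|1
C(1,0) f=2→J2  5|0|2
+link5  6|0|2
C(5,4) f=2→J2  6|0|3
R(0,2) f=1→J1  6|1|3
PS(3,0) f=2→J2  6|1|4
+link6  7|1|4
P(6,2) f=1→J1  7|2|4
R(5,2) f=1→J1  7|3|4
+link7  8|3|4
PS(6,1) f=2→J2  8|3|5
P(2,7) f=1→J1  8|4|5
M = 3(8−1)−2·4−5 = 21−8−5 = 8

M = 8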